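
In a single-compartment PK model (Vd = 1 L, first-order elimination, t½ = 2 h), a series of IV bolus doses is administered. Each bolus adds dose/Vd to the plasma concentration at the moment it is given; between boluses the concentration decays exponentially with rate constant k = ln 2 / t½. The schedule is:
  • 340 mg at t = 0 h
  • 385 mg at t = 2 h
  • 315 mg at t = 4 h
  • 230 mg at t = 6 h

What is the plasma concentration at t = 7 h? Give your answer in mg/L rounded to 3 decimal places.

372.115 mg/L

k = ln 2 / 2 = 0.34657 per h
Dose 1 (340 mg at t=0 h): 340·exp(−0.34657·7) = 30.052 mg/L
Dose 2 (385 mg at t=2 h): 385·exp(−0.34657·5) = 68.059 mg/L
Dose 3 (315 mg at t=4 h): 315·exp(−0.34657·3) = 111.369 mg/L
Dose 4 (230 mg at t=6 h): 230·exp(−0.34657·1) = 162.635 mg/L
C(7) = 30.052 + 68.059 + 111.369 + 162.635 = 372.115 mg/L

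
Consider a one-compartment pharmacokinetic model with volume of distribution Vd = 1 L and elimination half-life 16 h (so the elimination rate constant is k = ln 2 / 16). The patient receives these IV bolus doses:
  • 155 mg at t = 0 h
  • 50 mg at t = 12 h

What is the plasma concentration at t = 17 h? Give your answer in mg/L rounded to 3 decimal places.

114.477 mg/L

k = ln 2 / 16 = 0.04332 per h
Dose 1 (155 mg at t=0 h): 155·exp(−0.04332·17) = 74.214 mg/L
Dose 2 (50 mg at t=12 h): 50·exp(−0.04332·5) = 40.262 mg/L
C(17) = 74.214 + 40.262 = 114.477 mg/L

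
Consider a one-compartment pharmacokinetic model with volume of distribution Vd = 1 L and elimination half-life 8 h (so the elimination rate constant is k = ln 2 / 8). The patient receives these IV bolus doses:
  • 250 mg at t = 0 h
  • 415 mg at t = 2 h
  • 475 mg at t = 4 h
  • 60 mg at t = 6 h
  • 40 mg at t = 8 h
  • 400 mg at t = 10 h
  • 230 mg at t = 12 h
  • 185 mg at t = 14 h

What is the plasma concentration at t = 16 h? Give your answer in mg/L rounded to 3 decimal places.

955.087 mg/L

k = ln 2 / 8 = 0.08664 per h
Dose 1 (250 mg at t=0 h): 250·exp(−0.08664·16) = 62.500 mg/L
Dose 2 (415 mg at t=2 h): 415·exp(−0.08664·14) = 123.380 mg/L
Dose 3 (475 mg at t=4 h): 475·exp(−0.08664·12) = 167.938 mg/L
Dose 4 (60 mg at t=6 h): 60·exp(−0.08664·10) = 25.227 mg/L
Dose 5 (40 mg at t=8 h): 40·exp(−0.08664·8) = 20.000 mg/L
Dose 6 (400 mg at t=10 h): 400·exp(−0.08664·6) = 237.841 mg/L
Dose 7 (230 mg at t=12 h): 230·exp(−0.08664·4) = 162.635 mg/L
Dose 8 (185 mg at t=14 h): 185·exp(−0.08664·2) = 155.566 mg/L
C(16) = 62.500 + 123.380 + 167.938 + 25.227 + 20.000 + 237.841 + 162.635 + 155.566 = 955.087 mg/L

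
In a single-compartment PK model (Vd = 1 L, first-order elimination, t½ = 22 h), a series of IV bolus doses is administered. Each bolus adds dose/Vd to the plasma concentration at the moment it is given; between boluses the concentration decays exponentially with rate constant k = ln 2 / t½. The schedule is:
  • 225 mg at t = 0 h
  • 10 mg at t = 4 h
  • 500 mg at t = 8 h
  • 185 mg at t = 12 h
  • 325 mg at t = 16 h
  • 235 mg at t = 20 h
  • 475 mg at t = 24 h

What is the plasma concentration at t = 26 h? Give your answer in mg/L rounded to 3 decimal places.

1384.453 mg/L

k = ln 2 / 22 = 0.03151 per h
Dose 1 (225 mg at t=0 h): 225·exp(−0.03151·26) = 99.179 mg/L
Dose 2 (10 mg at t=4 h): 10·exp(−0.03151·22) = 5.000 mg/L
Dose 3 (500 mg at t=8 h): 500·exp(−0.03151·18) = 283.578 mg/L
Dose 4 (185 mg at t=12 h): 185·exp(−0.03151·14) = 119.017 mg/L
Dose 5 (325 mg at t=16 h): 325·exp(−0.03151·10) = 237.166 mg/L
Dose 6 (235 mg at t=20 h): 235·exp(−0.03151·6) = 194.522 mg/L
Dose 7 (475 mg at t=24 h): 475·exp(−0.03151·2) = 445.992 mg/L
C(26) = 99.179 + 5.000 + 283.578 + 119.017 + 237.166 + 194.522 + 445.992 = 1384.453 mg/L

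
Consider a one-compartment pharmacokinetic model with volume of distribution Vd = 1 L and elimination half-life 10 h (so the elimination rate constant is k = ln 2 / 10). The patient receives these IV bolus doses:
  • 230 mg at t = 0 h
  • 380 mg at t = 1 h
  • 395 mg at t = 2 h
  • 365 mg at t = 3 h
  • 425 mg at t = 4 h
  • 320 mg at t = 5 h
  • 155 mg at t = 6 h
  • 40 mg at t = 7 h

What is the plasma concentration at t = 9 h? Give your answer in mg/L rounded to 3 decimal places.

k = ln 2 / 10 = 0.06931 per h
Dose 1 (230 mg at t=0 h): 230·exp(−0.06931·9) = 123.254 mg/L
Dose 2 (380 mg at t=1 h): 380·exp(−0.06931·8) = 218.253 mg/L
Dose 3 (395 mg at t=2 h): 395·exp(−0.06931·7) = 243.151 mg/L
Dose 4 (365 mg at t=3 h): 365·exp(−0.06931·6) = 240.810 mg/L
Dose 5 (425 mg at t=4 h): 425·exp(−0.06931·5) = 300.520 mg/L
Dose 6 (320 mg at t=5 h): 320·exp(−0.06931·4) = 242.515 mg/L
Dose 7 (155 mg at t=6 h): 155·exp(−0.06931·3) = 125.899 mg/L
Dose 8 (40 mg at t=7 h): 40·exp(−0.06931·2) = 34.822 mg/L
C(9) = 123.254 + 218.253 + 243.151 + 240.810 + 300.520 + 242.515 + 125.899 + 34.822 = 1529.224 mg/L

1529.224 mg/L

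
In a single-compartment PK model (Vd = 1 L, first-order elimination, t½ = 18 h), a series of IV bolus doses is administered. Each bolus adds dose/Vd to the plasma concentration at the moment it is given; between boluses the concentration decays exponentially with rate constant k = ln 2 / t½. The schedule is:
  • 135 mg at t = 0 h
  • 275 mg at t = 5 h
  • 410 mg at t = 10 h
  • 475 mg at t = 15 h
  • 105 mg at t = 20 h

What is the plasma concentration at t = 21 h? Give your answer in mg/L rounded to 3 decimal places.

k = ln 2 / 18 = 0.03851 per h
Dose 1 (135 mg at t=0 h): 135·exp(−0.03851·21) = 60.136 mg/L
Dose 2 (275 mg at t=5 h): 275·exp(−0.03851·16) = 148.508 mg/L
Dose 3 (410 mg at t=10 h): 410·exp(−0.03851·11) = 268.424 mg/L
Dose 4 (475 mg at t=15 h): 475·exp(−0.03851·6) = 377.008 mg/L
Dose 5 (105 mg at t=20 h): 105·exp(−0.03851·1) = 101.034 mg/L
C(21) = 60.136 + 148.508 + 268.424 + 377.008 + 101.034 = 955.109 mg/L

955.109 mg/L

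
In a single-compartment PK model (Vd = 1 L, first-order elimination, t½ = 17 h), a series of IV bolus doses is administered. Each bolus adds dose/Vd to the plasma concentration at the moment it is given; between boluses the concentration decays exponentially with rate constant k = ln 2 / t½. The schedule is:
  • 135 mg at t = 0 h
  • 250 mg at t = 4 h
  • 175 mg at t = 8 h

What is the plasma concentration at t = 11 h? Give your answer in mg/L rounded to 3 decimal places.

428.986 mg/L

k = ln 2 / 17 = 0.04077 per h
Dose 1 (135 mg at t=0 h): 135·exp(−0.04077·11) = 86.208 mg/L
Dose 2 (250 mg at t=4 h): 250·exp(−0.04077·7) = 187.926 mg/L
Dose 3 (175 mg at t=8 h): 175·exp(−0.04077·3) = 154.851 mg/L
C(11) = 86.208 + 187.926 + 154.851 = 428.986 mg/L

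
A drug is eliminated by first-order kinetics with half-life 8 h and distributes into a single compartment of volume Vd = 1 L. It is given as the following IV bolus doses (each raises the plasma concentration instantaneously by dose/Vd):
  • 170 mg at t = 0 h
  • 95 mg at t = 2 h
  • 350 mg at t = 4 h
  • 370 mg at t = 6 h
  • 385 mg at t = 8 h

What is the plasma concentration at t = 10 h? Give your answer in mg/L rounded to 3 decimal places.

k = ln 2 / 8 = 0.08664 per h
Dose 1 (170 mg at t=0 h): 170·exp(−0.08664·10) = 71.476 mg/L
Dose 2 (95 mg at t=2 h): 95·exp(−0.08664·8) = 47.500 mg/L
Dose 3 (350 mg at t=4 h): 350·exp(−0.08664·6) = 208.111 mg/L
Dose 4 (370 mg at t=6 h): 370·exp(−0.08664·4) = 261.630 mg/L
Dose 5 (385 mg at t=8 h): 385·exp(−0.08664·2) = 323.745 mg/L
C(10) = 71.476 + 47.500 + 208.111 + 261.630 + 323.745 = 912.462 mg/L

912.462 mg/L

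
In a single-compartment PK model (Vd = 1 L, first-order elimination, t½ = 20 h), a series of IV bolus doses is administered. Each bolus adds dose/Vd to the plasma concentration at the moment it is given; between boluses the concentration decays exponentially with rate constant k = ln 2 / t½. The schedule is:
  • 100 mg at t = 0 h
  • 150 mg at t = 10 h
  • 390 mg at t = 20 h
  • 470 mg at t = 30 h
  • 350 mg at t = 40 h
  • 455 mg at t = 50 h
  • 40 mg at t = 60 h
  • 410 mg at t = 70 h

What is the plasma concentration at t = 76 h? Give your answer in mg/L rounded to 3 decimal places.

815.144 mg/L

k = ln 2 / 20 = 0.03466 per h
Dose 1 (100 mg at t=0 h): 100·exp(−0.03466·76) = 7.179 mg/L
Dose 2 (150 mg at t=10 h): 150·exp(−0.03466·66) = 15.230 mg/L
Dose 3 (390 mg at t=20 h): 390·exp(−0.03466·56) = 55.999 mg/L
Dose 4 (470 mg at t=30 h): 470·exp(−0.03466·46) = 95.440 mg/L
Dose 5 (350 mg at t=40 h): 350·exp(−0.03466·36) = 100.511 mg/L
Dose 6 (455 mg at t=50 h): 455·exp(−0.03466·26) = 184.787 mg/L
Dose 7 (40 mg at t=60 h): 40·exp(−0.03466·16) = 22.974 mg/L
Dose 8 (410 mg at t=70 h): 410·exp(−0.03466·6) = 333.023 mg/L
C(76) = 7.179 + 15.230 + 55.999 + 95.440 + 100.511 + 184.787 + 22.974 + 333.023 = 815.144 mg/L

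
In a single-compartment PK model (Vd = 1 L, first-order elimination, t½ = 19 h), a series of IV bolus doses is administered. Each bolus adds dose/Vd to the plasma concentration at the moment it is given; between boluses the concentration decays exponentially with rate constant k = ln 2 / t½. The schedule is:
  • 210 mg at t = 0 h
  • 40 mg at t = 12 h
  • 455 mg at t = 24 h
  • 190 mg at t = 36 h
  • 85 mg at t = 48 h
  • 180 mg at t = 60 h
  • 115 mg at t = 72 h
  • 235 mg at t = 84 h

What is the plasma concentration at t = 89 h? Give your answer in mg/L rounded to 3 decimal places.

k = ln 2 / 19 = 0.03648 per h
Dose 1 (210 mg at t=0 h): 210·exp(−0.03648·89) = 8.168 mg/L
Dose 2 (40 mg at t=12 h): 40·exp(−0.03648·77) = 2.410 mg/L
Dose 3 (455 mg at t=24 h): 455·exp(−0.03648·65) = 42.479 mg/L
Dose 4 (190 mg at t=36 h): 190·exp(−0.03648·53) = 27.481 mg/L
Dose 5 (85 mg at t=48 h): 85·exp(−0.03648·41) = 19.047 mg/L
Dose 6 (180 mg at t=60 h): 180·exp(−0.03648·29) = 62.489 mg/L
Dose 7 (115 mg at t=72 h): 115·exp(−0.03648·17) = 61.852 mg/L
Dose 8 (235 mg at t=84 h): 235·exp(−0.03648·5) = 195.817 mg/L
C(89) = 8.168 + 2.410 + 42.479 + 27.481 + 19.047 + 62.489 + 61.852 + 195.817 = 419.744 mg/L

419.744 mg/L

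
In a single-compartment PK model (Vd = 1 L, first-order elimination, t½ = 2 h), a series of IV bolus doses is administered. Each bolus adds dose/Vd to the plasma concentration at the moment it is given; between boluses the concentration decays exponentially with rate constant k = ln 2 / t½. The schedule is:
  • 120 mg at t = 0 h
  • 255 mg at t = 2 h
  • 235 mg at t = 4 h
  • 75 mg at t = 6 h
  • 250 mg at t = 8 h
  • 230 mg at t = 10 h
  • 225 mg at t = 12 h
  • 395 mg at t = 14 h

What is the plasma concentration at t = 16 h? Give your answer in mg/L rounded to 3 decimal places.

k = ln 2 / 2 = 0.34657 per h
Dose 1 (120 mg at t=0 h): 120·exp(−0.34657·16) = 0.469 mg/L
Dose 2 (255 mg at t=2 h): 255·exp(−0.34657·14) = 1.992 mg/L
Dose 3 (235 mg at t=4 h): 235·exp(−0.34657·12) = 3.672 mg/L
Dose 4 (75 mg at t=6 h): 75·exp(−0.34657·10) = 2.344 mg/L
Dose 5 (250 mg at t=8 h): 250·exp(−0.34657·8) = 15.625 mg/L
Dose 6 (230 mg at t=10 h): 230·exp(−0.34657·6) = 28.750 mg/L
Dose 7 (225 mg at t=12 h): 225·exp(−0.34657·4) = 56.250 mg/L
Dose 8 (395 mg at t=14 h): 395·exp(−0.34657·2) = 197.500 mg/L
C(16) = 0.469 + 1.992 + 3.672 + 2.344 + 15.625 + 28.750 + 56.250 + 197.500 = 306.602 mg/L

306.602 mg/L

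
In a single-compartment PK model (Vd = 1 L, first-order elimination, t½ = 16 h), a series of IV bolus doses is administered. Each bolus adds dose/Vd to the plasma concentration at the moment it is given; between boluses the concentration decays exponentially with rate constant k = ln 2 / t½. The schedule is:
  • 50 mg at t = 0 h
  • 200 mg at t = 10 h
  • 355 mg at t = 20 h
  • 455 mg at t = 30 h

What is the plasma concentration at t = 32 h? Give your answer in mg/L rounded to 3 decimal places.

717.932 mg/L

k = ln 2 / 16 = 0.04332 per h
Dose 1 (50 mg at t=0 h): 50·exp(−0.04332·32) = 12.500 mg/L
Dose 2 (200 mg at t=10 h): 200·exp(−0.04332·22) = 77.111 mg/L
Dose 3 (355 mg at t=20 h): 355·exp(−0.04332·12) = 211.084 mg/L
Dose 4 (455 mg at t=30 h): 455·exp(−0.04332·2) = 417.237 mg/L
C(32) = 12.500 + 77.111 + 211.084 + 417.237 = 717.932 mg/L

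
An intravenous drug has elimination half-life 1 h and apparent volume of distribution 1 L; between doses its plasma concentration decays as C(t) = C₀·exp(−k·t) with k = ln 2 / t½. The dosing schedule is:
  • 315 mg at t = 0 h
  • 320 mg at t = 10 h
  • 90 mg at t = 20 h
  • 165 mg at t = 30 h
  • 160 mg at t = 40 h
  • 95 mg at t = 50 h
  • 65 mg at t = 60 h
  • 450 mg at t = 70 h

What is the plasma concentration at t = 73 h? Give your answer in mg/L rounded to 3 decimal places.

k = ln 2 / 1 = 0.69315 per h
Dose 1 (315 mg at t=0 h): 315·exp(−0.69315·73) = 0.000 mg/L
Dose 2 (320 mg at t=10 h): 320·exp(−0.69315·63) = 0.000 mg/L
Dose 3 (90 mg at t=20 h): 90·exp(−0.69315·53) = 0.000 mg/L
Dose 4 (165 mg at t=30 h): 165·exp(−0.69315·43) = 0.000 mg/L
Dose 5 (160 mg at t=40 h): 160·exp(−0.69315·33) = 0.000 mg/L
Dose 6 (95 mg at t=50 h): 95·exp(−0.69315·23) = 0.000 mg/L
Dose 7 (65 mg at t=60 h): 65·exp(−0.69315·13) = 0.008 mg/L
Dose 8 (450 mg at t=70 h): 450·exp(−0.69315·3) = 56.250 mg/L
C(73) = 0.000 + 0.000 + 0.000 + 0.000 + 0.000 + 0.000 + 0.008 + 56.250 = 56.258 mg/L

56.258 mg/L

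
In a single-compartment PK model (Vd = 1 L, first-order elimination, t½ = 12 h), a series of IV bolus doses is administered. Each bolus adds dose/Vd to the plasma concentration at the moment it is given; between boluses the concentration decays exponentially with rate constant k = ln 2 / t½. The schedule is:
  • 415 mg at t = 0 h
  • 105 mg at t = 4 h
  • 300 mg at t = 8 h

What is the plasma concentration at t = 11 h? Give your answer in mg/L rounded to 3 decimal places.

542.187 mg/L

k = ln 2 / 12 = 0.05776 per h
Dose 1 (415 mg at t=0 h): 415·exp(−0.05776·11) = 219.839 mg/L
Dose 2 (105 mg at t=4 h): 105·exp(−0.05776·7) = 70.079 mg/L
Dose 3 (300 mg at t=8 h): 300·exp(−0.05776·3) = 252.269 mg/L
C(11) = 219.839 + 70.079 + 252.269 = 542.187 mg/L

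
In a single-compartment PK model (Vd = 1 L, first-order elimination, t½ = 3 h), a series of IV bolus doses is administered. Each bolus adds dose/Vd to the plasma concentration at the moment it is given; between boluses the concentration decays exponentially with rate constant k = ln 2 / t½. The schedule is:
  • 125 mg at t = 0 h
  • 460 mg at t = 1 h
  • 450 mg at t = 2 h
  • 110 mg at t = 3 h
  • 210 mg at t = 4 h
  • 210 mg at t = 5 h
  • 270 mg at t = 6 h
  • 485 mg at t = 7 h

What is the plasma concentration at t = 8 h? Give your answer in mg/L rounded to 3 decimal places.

k = ln 2 / 3 = 0.23105 per h
Dose 1 (125 mg at t=0 h): 125·exp(−0.23105·8) = 19.686 mg/L
Dose 2 (460 mg at t=1 h): 460·exp(−0.23105·7) = 91.276 mg/L
Dose 3 (450 mg at t=2 h): 450·exp(−0.23105·6) = 112.500 mg/L
Dose 4 (110 mg at t=3 h): 110·exp(−0.23105·5) = 34.648 mg/L
Dose 5 (210 mg at t=4 h): 210·exp(−0.23105·4) = 83.339 mg/L
Dose 6 (210 mg at t=5 h): 210·exp(−0.23105·3) = 105.000 mg/L
Dose 7 (270 mg at t=6 h): 270·exp(−0.23105·2) = 170.089 mg/L
Dose 8 (485 mg at t=7 h): 485·exp(−0.23105·1) = 384.945 mg/L
C(8) = 19.686 + 91.276 + 112.500 + 34.648 + 83.339 + 105.000 + 170.089 + 384.945 = 1001.482 mg/L

1001.482 mg/L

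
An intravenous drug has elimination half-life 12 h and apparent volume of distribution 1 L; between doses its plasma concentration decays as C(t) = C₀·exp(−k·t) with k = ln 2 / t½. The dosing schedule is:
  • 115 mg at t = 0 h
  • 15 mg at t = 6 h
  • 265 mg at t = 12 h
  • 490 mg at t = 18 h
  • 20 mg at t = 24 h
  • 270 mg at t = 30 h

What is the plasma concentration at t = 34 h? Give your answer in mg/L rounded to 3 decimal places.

513.455 mg/L

k = ln 2 / 12 = 0.05776 per h
Dose 1 (115 mg at t=0 h): 115·exp(−0.05776·34) = 16.135 mg/L
Dose 2 (15 mg at t=6 h): 15·exp(−0.05776·28) = 2.976 mg/L
Dose 3 (265 mg at t=12 h): 265·exp(−0.05776·22) = 74.363 mg/L
Dose 4 (490 mg at t=18 h): 490·exp(−0.05776·16) = 194.457 mg/L
Dose 5 (20 mg at t=24 h): 20·exp(−0.05776·10) = 11.225 mg/L
Dose 6 (270 mg at t=30 h): 270·exp(−0.05776·4) = 214.299 mg/L
C(34) = 16.135 + 2.976 + 74.363 + 194.457 + 11.225 + 214.299 = 513.455 mg/L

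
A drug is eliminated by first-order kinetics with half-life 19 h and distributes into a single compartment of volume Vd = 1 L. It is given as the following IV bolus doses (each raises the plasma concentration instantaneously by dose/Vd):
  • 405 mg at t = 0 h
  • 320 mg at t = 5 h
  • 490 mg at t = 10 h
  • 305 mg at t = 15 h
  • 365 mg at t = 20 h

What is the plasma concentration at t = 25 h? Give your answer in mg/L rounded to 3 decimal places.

1116.361 mg/L

k = ln 2 / 19 = 0.03648 per h
Dose 1 (405 mg at t=0 h): 405·exp(−0.03648·25) = 162.691 mg/L
Dose 2 (320 mg at t=5 h): 320·exp(−0.03648·20) = 154.268 mg/L
Dose 3 (490 mg at t=10 h): 490·exp(−0.03648·15) = 283.492 mg/L
Dose 4 (305 mg at t=15 h): 305·exp(−0.03648·10) = 211.769 mg/L
Dose 5 (365 mg at t=20 h): 365·exp(−0.03648·5) = 304.141 mg/L
C(25) = 162.691 + 154.268 + 283.492 + 211.769 + 304.141 = 1116.361 mg/L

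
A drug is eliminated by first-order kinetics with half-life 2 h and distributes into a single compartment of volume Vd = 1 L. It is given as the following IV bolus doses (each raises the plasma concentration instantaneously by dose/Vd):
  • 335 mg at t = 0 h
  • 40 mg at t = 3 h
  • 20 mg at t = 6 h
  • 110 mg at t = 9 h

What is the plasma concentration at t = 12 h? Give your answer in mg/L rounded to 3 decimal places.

k = ln 2 / 2 = 0.34657 per h
Dose 1 (335 mg at t=0 h): 335·exp(−0.34657·12) = 5.234 mg/L
Dose 2 (40 mg at t=3 h): 40·exp(−0.34657·9) = 1.768 mg/L
Dose 3 (20 mg at t=6 h): 20·exp(−0.34657·6) = 2.500 mg/L
Dose 4 (110 mg at t=9 h): 110·exp(−0.34657·3) = 38.891 mg/L
C(12) = 5.234 + 1.768 + 2.500 + 38.891 = 48.393 mg/L

48.393 mg/L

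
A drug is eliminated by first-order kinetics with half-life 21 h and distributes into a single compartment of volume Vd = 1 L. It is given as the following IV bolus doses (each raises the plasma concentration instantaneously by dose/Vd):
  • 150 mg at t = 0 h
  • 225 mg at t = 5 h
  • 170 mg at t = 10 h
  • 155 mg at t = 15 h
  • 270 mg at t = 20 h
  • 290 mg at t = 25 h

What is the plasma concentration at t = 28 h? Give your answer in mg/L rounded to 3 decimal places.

k = ln 2 / 21 = 0.03301 per h
Dose 1 (150 mg at t=0 h): 150·exp(−0.03301·28) = 59.528 mg/L
Dose 2 (225 mg at t=5 h): 225·exp(−0.03301·23) = 105.313 mg/L
Dose 3 (170 mg at t=10 h): 170·exp(−0.03301·18) = 93.848 mg/L
Dose 4 (155 mg at t=15 h): 155·exp(−0.03301·13) = 100.921 mg/L
Dose 5 (270 mg at t=20 h): 270·exp(−0.03301·8) = 207.341 mg/L
Dose 6 (290 mg at t=25 h): 290·exp(−0.03301·3) = 262.660 mg/L
C(28) = 59.528 + 105.313 + 93.848 + 100.921 + 207.341 + 262.660 = 829.610 mg/L

829.610 mg/L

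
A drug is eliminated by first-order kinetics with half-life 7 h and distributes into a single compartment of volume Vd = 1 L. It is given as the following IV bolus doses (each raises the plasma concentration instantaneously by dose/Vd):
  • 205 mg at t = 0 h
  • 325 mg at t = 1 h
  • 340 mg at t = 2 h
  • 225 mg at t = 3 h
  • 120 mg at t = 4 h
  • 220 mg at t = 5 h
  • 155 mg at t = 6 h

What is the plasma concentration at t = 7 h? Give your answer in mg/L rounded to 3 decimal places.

k = ln 2 / 7 = 0.09902 per h
Dose 1 (205 mg at t=0 h): 205·exp(−0.09902·7) = 102.500 mg/L
Dose 2 (325 mg at t=1 h): 325·exp(−0.09902·6) = 179.415 mg/L
Dose 3 (340 mg at t=2 h): 340·exp(−0.09902·5) = 207.232 mg/L
Dose 4 (225 mg at t=3 h): 225·exp(−0.09902·4) = 151.414 mg/L
Dose 5 (120 mg at t=4 h): 120·exp(−0.09902·3) = 89.160 mg/L
Dose 6 (220 mg at t=5 h): 220·exp(−0.09902·2) = 180.474 mg/L
Dose 7 (155 mg at t=6 h): 155·exp(−0.09902·1) = 140.387 mg/L
C(7) = 102.500 + 179.415 + 207.232 + 151.414 + 89.160 + 180.474 + 140.387 = 1050.581 mg/L

1050.581 mg/L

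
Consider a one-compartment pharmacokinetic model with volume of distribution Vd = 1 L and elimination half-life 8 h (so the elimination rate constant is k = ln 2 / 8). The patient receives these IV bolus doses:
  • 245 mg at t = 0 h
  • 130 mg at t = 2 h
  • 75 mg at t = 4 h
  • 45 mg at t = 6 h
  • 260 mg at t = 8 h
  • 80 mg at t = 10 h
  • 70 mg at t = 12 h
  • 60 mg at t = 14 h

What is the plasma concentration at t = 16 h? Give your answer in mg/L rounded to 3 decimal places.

422.855 mg/L

k = ln 2 / 8 = 0.08664 per h
Dose 1 (245 mg at t=0 h): 245·exp(−0.08664·16) = 61.250 mg/L
Dose 2 (130 mg at t=2 h): 130·exp(−0.08664·14) = 38.649 mg/L
Dose 3 (75 mg at t=4 h): 75·exp(−0.08664·12) = 26.517 mg/L
Dose 4 (45 mg at t=6 h): 45·exp(−0.08664·10) = 18.920 mg/L
Dose 5 (260 mg at t=8 h): 260·exp(−0.08664·8) = 130.000 mg/L
Dose 6 (80 mg at t=10 h): 80·exp(−0.08664·6) = 47.568 mg/L
Dose 7 (70 mg at t=12 h): 70·exp(−0.08664·4) = 49.497 mg/L
Dose 8 (60 mg at t=14 h): 60·exp(−0.08664·2) = 50.454 mg/L
C(16) = 61.250 + 38.649 + 26.517 + 18.920 + 130.000 + 47.568 + 49.497 + 50.454 = 422.855 mg/L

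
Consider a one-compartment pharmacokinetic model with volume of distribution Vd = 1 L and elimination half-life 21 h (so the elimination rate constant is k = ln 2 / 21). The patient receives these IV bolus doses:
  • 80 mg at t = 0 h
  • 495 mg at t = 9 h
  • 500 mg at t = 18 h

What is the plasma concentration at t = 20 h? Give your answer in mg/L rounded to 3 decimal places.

k = ln 2 / 21 = 0.03301 per h
Dose 1 (80 mg at t=0 h): 80·exp(−0.03301·20) = 41.342 mg/L
Dose 2 (495 mg at t=9 h): 495·exp(−0.03301·11) = 344.289 mg/L
Dose 3 (500 mg at t=18 h): 500·exp(−0.03301·2) = 468.059 mg/L
C(20) = 41.342 + 344.289 + 468.059 = 853.690 mg/L

853.690 mg/L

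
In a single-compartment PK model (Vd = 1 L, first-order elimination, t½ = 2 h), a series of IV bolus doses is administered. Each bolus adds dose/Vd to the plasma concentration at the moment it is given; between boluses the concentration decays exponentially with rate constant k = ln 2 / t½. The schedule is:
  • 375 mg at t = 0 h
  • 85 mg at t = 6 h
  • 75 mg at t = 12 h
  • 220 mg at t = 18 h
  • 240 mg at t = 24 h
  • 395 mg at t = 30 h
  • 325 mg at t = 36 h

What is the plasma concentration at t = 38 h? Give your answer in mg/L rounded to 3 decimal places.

k = ln 2 / 2 = 0.34657 per h
Dose 1 (375 mg at t=0 h): 375·exp(−0.34657·38) = 0.001 mg/L
Dose 2 (85 mg at t=6 h): 85·exp(−0.34657·32) = 0.001 mg/L
Dose 3 (75 mg at t=12 h): 75·exp(−0.34657·26) = 0.009 mg/L
Dose 4 (220 mg at t=18 h): 220·exp(−0.34657·20) = 0.215 mg/L
Dose 5 (240 mg at t=24 h): 240·exp(−0.34657·14) = 1.875 mg/L
Dose 6 (395 mg at t=30 h): 395·exp(−0.34657·8) = 24.688 mg/L
Dose 7 (325 mg at t=36 h): 325·exp(−0.34657·2) = 162.500 mg/L
C(38) = 0.001 + 0.001 + 0.009 + 0.215 + 1.875 + 24.688 + 162.500 = 189.289 mg/L

189.289 mg/L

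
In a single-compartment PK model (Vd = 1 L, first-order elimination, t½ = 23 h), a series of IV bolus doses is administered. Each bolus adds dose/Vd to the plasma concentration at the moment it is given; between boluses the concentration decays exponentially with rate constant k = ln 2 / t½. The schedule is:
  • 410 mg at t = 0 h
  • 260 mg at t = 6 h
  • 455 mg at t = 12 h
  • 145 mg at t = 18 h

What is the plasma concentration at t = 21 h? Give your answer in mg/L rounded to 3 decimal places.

862.555 mg/L

k = ln 2 / 23 = 0.03014 per h
Dose 1 (410 mg at t=0 h): 410·exp(−0.03014·21) = 217.736 mg/L
Dose 2 (260 mg at t=6 h): 260·exp(−0.03014·15) = 165.443 mg/L
Dose 3 (455 mg at t=12 h): 455·exp(−0.03014·9) = 346.910 mg/L
Dose 4 (145 mg at t=18 h): 145·exp(−0.03014·3) = 132.466 mg/L
C(21) = 217.736 + 165.443 + 346.910 + 132.466 = 862.555 mg/L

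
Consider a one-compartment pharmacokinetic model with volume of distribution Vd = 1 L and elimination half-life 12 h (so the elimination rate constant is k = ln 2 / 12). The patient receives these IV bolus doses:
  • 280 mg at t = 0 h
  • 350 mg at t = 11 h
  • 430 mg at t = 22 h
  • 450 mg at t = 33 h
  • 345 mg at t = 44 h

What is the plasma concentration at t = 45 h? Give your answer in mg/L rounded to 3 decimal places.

k = ln 2 / 12 = 0.05776 per h
Dose 1 (280 mg at t=0 h): 280·exp(−0.05776·45) = 20.811 mg/L
Dose 2 (350 mg at t=11 h): 350·exp(−0.05776·34) = 49.108 mg/L
Dose 3 (430 mg at t=22 h): 430·exp(−0.05776·23) = 113.892 mg/L
Dose 4 (450 mg at t=33 h): 450·exp(−0.05776·12) = 225.000 mg/L
Dose 5 (345 mg at t=44 h): 345·exp(−0.05776·1) = 325.637 mg/L
C(45) = 20.811 + 49.108 + 113.892 + 225.000 + 325.637 = 734.448 mg/L

734.448 mg/L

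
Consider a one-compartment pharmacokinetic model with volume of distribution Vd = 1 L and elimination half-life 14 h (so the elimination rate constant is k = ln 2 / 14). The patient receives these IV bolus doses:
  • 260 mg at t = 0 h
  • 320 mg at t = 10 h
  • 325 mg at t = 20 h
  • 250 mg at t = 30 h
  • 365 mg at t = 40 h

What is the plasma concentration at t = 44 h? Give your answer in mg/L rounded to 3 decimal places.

612.343 mg/L

k = ln 2 / 14 = 0.04951 per h
Dose 1 (260 mg at t=0 h): 260·exp(−0.04951·44) = 29.436 mg/L
Dose 2 (320 mg at t=10 h): 320·exp(−0.04951·34) = 59.440 mg/L
Dose 3 (325 mg at t=20 h): 325·exp(−0.04951·24) = 99.045 mg/L
Dose 4 (250 mg at t=30 h): 250·exp(−0.04951·14) = 125.000 mg/L
Dose 5 (365 mg at t=40 h): 365·exp(−0.04951·4) = 299.422 mg/L
C(44) = 29.436 + 59.440 + 99.045 + 125.000 + 299.422 = 612.343 mg/L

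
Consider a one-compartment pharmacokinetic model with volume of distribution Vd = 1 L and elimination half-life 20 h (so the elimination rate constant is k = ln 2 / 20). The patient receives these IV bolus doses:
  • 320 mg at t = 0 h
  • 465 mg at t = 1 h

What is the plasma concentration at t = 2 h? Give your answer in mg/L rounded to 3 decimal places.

747.731 mg/L

k = ln 2 / 20 = 0.03466 per h
Dose 1 (320 mg at t=0 h): 320·exp(−0.03466·2) = 298.571 mg/L
Dose 2 (465 mg at t=1 h): 465·exp(−0.03466·1) = 449.160 mg/L
C(2) = 298.571 + 449.160 = 747.731 mg/L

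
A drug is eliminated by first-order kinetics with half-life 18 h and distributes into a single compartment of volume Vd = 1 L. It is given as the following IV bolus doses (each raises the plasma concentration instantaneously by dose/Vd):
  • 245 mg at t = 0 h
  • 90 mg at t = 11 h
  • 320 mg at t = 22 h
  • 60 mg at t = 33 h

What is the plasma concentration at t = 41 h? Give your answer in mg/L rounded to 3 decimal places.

276.919 mg/L

k = ln 2 / 18 = 0.03851 per h
Dose 1 (245 mg at t=0 h): 245·exp(−0.03851·41) = 50.523 mg/L
Dose 2 (90 mg at t=11 h): 90·exp(−0.03851·30) = 28.348 mg/L
Dose 3 (320 mg at t=22 h): 320·exp(−0.03851·19) = 153.956 mg/L
Dose 4 (60 mg at t=33 h): 60·exp(−0.03851·8) = 44.092 mg/L
C(41) = 50.523 + 28.348 + 153.956 + 44.092 = 276.919 mg/L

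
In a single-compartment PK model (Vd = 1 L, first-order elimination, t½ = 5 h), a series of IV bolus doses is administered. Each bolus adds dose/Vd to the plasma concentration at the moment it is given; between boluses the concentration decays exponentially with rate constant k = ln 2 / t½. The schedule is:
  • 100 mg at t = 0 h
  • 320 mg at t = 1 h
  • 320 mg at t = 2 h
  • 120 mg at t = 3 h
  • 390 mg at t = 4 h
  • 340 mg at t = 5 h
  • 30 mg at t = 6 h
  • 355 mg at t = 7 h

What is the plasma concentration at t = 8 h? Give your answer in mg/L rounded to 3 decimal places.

k = ln 2 / 5 = 0.13863 per h
Dose 1 (100 mg at t=0 h): 100·exp(−0.13863·8) = 32.988 mg/L
Dose 2 (320 mg at t=1 h): 320·exp(−0.13863·7) = 121.257 mg/L
Dose 3 (320 mg at t=2 h): 320·exp(−0.13863·6) = 139.288 mg/L
Dose 4 (120 mg at t=3 h): 120·exp(−0.13863·5) = 60.000 mg/L
Dose 5 (390 mg at t=4 h): 390·exp(−0.13863·4) = 223.996 mg/L
Dose 6 (340 mg at t=5 h): 340·exp(−0.13863·3) = 224.316 mg/L
Dose 7 (30 mg at t=6 h): 30·exp(−0.13863·2) = 22.736 mg/L
Dose 8 (355 mg at t=7 h): 355·exp(−0.13863·1) = 309.045 mg/L
C(8) = 32.988 + 121.257 + 139.288 + 60.000 + 223.996 + 224.316 + 22.736 + 309.045 = 1133.627 mg/L

1133.627 mg/L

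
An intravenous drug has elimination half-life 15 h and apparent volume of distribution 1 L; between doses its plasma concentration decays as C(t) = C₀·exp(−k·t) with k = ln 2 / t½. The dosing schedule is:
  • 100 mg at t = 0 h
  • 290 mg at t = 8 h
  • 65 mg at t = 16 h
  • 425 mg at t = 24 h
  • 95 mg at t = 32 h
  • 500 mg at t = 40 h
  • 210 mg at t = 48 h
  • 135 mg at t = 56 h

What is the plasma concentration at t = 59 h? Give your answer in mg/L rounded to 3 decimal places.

k = ln 2 / 15 = 0.04621 per h
Dose 1 (100 mg at t=0 h): 100·exp(−0.04621·59) = 6.546 mg/L
Dose 2 (290 mg at t=8 h): 290·exp(−0.04621·51) = 27.472 mg/L
Dose 3 (65 mg at t=16 h): 65·exp(−0.04621·43) = 8.912 mg/L
Dose 4 (425 mg at t=24 h): 425·exp(−0.04621·35) = 84.331 mg/L
Dose 5 (95 mg at t=32 h): 95·exp(−0.04621·27) = 27.282 mg/L
Dose 6 (500 mg at t=40 h): 500·exp(−0.04621·19) = 207.809 mg/L
Dose 7 (210 mg at t=48 h): 210·exp(−0.04621·11) = 126.318 mg/L
Dose 8 (135 mg at t=56 h): 135·exp(−0.04621·3) = 117.524 mg/L
C(59) = 6.546 + 27.472 + 8.912 + 84.331 + 27.282 + 207.809 + 126.318 + 117.524 = 606.193 mg/L

606.193 mg/L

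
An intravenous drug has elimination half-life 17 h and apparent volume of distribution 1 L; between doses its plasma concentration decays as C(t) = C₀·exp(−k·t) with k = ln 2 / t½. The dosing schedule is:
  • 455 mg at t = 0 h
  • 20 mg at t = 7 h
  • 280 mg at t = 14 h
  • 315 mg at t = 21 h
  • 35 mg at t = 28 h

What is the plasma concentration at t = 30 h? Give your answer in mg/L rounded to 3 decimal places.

k = ln 2 / 17 = 0.04077 per h
Dose 1 (455 mg at t=0 h): 455·exp(−0.04077·30) = 133.900 mg/L
Dose 2 (20 mg at t=7 h): 20·exp(−0.04077·23) = 7.830 mg/L
Dose 3 (280 mg at t=14 h): 280·exp(−0.04077·16) = 145.826 mg/L
Dose 4 (315 mg at t=21 h): 315·exp(−0.04077·9) = 218.244 mg/L
Dose 5 (35 mg at t=28 h): 35·exp(−0.04077·2) = 32.259 mg/L
C(30) = 133.900 + 7.830 + 145.826 + 218.244 + 32.259 = 538.059 mg/L

538.059 mg/L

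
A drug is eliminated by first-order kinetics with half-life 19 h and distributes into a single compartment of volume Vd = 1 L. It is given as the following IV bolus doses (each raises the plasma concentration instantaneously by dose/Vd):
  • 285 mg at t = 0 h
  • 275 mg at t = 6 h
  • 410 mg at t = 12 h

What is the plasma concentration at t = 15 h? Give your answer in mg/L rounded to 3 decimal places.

730.418 mg/L

k = ln 2 / 19 = 0.03648 per h
Dose 1 (285 mg at t=0 h): 285·exp(−0.03648·15) = 164.888 mg/L
Dose 2 (275 mg at t=6 h): 275·exp(−0.03648·9) = 198.034 mg/L
Dose 3 (410 mg at t=12 h): 410·exp(−0.03648·3) = 367.496 mg/L
C(15) = 164.888 + 198.034 + 367.496 = 730.418 mg/L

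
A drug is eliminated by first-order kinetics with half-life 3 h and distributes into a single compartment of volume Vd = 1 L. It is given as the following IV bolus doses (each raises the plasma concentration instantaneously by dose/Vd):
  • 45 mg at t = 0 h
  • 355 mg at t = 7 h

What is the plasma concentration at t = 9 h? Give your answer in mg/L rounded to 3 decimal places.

k = ln 2 / 3 = 0.23105 per h
Dose 1 (45 mg at t=0 h): 45·exp(−0.23105·9) = 5.625 mg/L
Dose 2 (355 mg at t=7 h): 355·exp(−0.23105·2) = 223.636 mg/L
C(9) = 5.625 + 223.636 = 229.261 mg/L

229.261 mg/L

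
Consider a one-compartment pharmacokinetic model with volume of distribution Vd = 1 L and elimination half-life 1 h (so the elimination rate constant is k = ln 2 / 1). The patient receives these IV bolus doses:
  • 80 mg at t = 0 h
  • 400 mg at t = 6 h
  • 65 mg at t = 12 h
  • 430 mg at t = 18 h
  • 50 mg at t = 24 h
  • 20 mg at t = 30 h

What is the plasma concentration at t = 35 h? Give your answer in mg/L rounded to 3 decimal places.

0.653 mg/L

k = ln 2 / 1 = 0.69315 per h
Dose 1 (80 mg at t=0 h): 80·exp(−0.69315·35) = 0.000 mg/L
Dose 2 (400 mg at t=6 h): 400·exp(−0.69315·29) = 0.000 mg/L
Dose 3 (65 mg at t=12 h): 65·exp(−0.69315·23) = 0.000 mg/L
Dose 4 (430 mg at t=18 h): 430·exp(−0.69315·17) = 0.003 mg/L
Dose 5 (50 mg at t=24 h): 50·exp(−0.69315·11) = 0.024 mg/L
Dose 6 (20 mg at t=30 h): 20·exp(−0.69315·5) = 0.625 mg/L
C(35) = 0.000 + 0.000 + 0.000 + 0.003 + 0.024 + 0.625 = 0.653 mg/L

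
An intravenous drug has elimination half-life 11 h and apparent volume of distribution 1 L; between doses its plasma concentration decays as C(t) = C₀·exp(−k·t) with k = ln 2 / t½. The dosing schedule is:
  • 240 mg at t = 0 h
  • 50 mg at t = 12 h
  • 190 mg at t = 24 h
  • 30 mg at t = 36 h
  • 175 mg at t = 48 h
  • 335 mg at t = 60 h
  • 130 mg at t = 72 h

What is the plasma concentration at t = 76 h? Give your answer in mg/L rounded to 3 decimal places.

k = ln 2 / 11 = 0.06301 per h
Dose 1 (240 mg at t=0 h): 240·exp(−0.06301·76) = 1.997 mg/L
Dose 2 (50 mg at t=12 h): 50·exp(−0.06301·64) = 0.886 mg/L
Dose 3 (190 mg at t=24 h): 190·exp(−0.06301·52) = 7.173 mg/L
Dose 4 (30 mg at t=36 h): 30·exp(−0.06301·40) = 2.412 mg/L
Dose 5 (175 mg at t=48 h): 175·exp(−0.06301·28) = 29.976 mg/L
Dose 6 (335 mg at t=60 h): 335·exp(−0.06301·16) = 122.231 mg/L
Dose 7 (130 mg at t=72 h): 130·exp(−0.06301·4) = 101.036 mg/L
C(76) = 1.997 + 0.886 + 7.173 + 2.412 + 29.976 + 122.231 + 101.036 = 265.713 mg/L

265.713 mg/L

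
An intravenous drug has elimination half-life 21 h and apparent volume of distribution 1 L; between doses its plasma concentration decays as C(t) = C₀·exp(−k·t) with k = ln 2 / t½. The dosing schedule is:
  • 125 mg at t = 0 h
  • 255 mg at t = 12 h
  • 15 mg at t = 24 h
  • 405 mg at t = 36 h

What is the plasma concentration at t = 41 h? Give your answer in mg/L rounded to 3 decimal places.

482.153 mg/L

k = ln 2 / 21 = 0.03301 per h
Dose 1 (125 mg at t=0 h): 125·exp(−0.03301·41) = 32.299 mg/L
Dose 2 (255 mg at t=12 h): 255·exp(−0.03301·29) = 97.911 mg/L
Dose 3 (15 mg at t=24 h): 15·exp(−0.03301·17) = 8.559 mg/L
Dose 4 (405 mg at t=36 h): 405·exp(−0.03301·5) = 343.385 mg/L
C(41) = 32.299 + 97.911 + 8.559 + 343.385 = 482.153 mg/L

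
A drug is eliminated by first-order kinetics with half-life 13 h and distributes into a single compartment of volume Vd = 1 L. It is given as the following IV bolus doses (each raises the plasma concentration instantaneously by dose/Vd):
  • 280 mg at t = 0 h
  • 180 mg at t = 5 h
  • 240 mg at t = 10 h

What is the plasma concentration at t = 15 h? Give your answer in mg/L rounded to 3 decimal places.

k = ln 2 / 13 = 0.05332 per h
Dose 1 (280 mg at t=0 h): 280·exp(−0.05332·15) = 125.839 mg/L
Dose 2 (180 mg at t=5 h): 180·exp(−0.05332·10) = 105.611 mg/L
Dose 3 (240 mg at t=10 h): 240·exp(−0.05332·5) = 183.836 mg/L
C(15) = 125.839 + 105.611 + 183.836 = 415.287 mg/L

415.287 mg/L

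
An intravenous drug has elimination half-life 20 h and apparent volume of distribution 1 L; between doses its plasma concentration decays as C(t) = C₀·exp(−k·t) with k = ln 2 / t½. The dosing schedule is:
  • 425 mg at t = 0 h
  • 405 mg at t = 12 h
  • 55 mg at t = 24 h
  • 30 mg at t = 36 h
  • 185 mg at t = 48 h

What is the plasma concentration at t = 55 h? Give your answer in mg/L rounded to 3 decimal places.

k = ln 2 / 20 = 0.03466 per h
Dose 1 (425 mg at t=0 h): 425·exp(−0.03466·55) = 63.177 mg/L
Dose 2 (405 mg at t=12 h): 405·exp(−0.03466·43) = 91.252 mg/L
Dose 3 (55 mg at t=24 h): 55·exp(−0.03466·31) = 18.783 mg/L
Dose 4 (30 mg at t=36 h): 30·exp(−0.03466·19) = 15.529 mg/L
Dose 5 (185 mg at t=48 h): 185·exp(−0.03466·7) = 145.148 mg/L
C(55) = 63.177 + 91.252 + 18.783 + 15.529 + 145.148 = 333.888 mg/L

333.888 mg/L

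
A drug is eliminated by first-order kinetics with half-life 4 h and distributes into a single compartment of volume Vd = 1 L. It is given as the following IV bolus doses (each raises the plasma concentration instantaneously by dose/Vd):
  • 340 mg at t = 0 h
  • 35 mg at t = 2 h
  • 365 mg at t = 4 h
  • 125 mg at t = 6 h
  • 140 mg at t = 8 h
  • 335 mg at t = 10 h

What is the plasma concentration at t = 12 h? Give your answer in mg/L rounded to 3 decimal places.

491.012 mg/L

k = ln 2 / 4 = 0.17329 per h
Dose 1 (340 mg at t=0 h): 340·exp(−0.17329·12) = 42.500 mg/L
Dose 2 (35 mg at t=2 h): 35·exp(−0.17329·10) = 6.187 mg/L
Dose 3 (365 mg at t=4 h): 365·exp(−0.17329·8) = 91.250 mg/L
Dose 4 (125 mg at t=6 h): 125·exp(−0.17329·6) = 44.194 mg/L
Dose 5 (140 mg at t=8 h): 140·exp(−0.17329·4) = 70.000 mg/L
Dose 6 (335 mg at t=10 h): 335·exp(−0.17329·2) = 236.881 mg/L
C(12) = 42.500 + 6.187 + 91.250 + 44.194 + 70.000 + 236.881 = 491.012 mg/L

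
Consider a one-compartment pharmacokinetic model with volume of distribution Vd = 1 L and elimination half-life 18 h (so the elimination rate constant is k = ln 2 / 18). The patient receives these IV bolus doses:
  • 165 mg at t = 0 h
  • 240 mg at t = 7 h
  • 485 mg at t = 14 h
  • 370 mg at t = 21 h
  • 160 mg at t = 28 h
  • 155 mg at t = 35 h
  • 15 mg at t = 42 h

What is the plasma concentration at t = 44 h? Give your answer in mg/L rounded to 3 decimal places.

603.306 mg/L

k = ln 2 / 18 = 0.03851 per h
Dose 1 (165 mg at t=0 h): 165·exp(−0.03851·44) = 30.313 mg/L
Dose 2 (240 mg at t=7 h): 240·exp(−0.03851·37) = 57.733 mg/L
Dose 3 (485 mg at t=14 h): 485·exp(−0.03851·30) = 152.765 mg/L
Dose 4 (370 mg at t=21 h): 370·exp(−0.03851·23) = 152.599 mg/L
Dose 5 (160 mg at t=28 h): 160·exp(−0.03851·16) = 86.405 mg/L
Dose 6 (155 mg at t=35 h): 155·exp(−0.03851·9) = 109.602 mg/L
Dose 7 (15 mg at t=42 h): 15·exp(−0.03851·2) = 13.888 mg/L
C(44) = 30.313 + 57.733 + 152.765 + 152.599 + 86.405 + 109.602 + 13.888 = 603.306 mg/L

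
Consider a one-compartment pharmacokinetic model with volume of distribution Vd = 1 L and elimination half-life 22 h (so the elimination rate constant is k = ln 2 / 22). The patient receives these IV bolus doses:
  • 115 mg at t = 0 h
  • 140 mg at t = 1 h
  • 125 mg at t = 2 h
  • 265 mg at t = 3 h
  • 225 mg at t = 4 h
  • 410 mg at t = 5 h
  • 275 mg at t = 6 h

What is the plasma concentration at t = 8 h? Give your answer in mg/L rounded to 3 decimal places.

k = ln 2 / 22 = 0.03151 per h
Dose 1 (115 mg at t=0 h): 115·exp(−0.03151·8) = 89.378 mg/L
Dose 2 (140 mg at t=1 h): 140·exp(−0.03151·7) = 112.291 mg/L
Dose 3 (125 mg at t=2 h): 125·exp(−0.03151·6) = 103.469 mg/L
Dose 4 (265 mg at t=3 h): 265·exp(−0.03151·5) = 226.376 mg/L
Dose 5 (225 mg at t=4 h): 225·exp(−0.03151·4) = 198.358 mg/L
Dose 6 (410 mg at t=5 h): 410·exp(−0.03151·3) = 373.022 mg/L
Dose 7 (275 mg at t=6 h): 275·exp(−0.03151·2) = 258.206 mg/L
C(8) = 89.378 + 112.291 + 103.469 + 226.376 + 198.358 + 373.022 + 258.206 = 1361.100 mg/L

1361.100 mg/L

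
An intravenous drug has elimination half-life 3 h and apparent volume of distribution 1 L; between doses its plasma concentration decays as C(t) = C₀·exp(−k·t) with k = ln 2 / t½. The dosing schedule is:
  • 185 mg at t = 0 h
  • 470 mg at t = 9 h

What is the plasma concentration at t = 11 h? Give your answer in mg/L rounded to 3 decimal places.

310.649 mg/L

k = ln 2 / 3 = 0.23105 per h
Dose 1 (185 mg at t=0 h): 185·exp(−0.23105·11) = 14.568 mg/L
Dose 2 (470 mg at t=9 h): 470·exp(−0.23105·2) = 296.081 mg/L
C(11) = 14.568 + 296.081 = 310.649 mg/L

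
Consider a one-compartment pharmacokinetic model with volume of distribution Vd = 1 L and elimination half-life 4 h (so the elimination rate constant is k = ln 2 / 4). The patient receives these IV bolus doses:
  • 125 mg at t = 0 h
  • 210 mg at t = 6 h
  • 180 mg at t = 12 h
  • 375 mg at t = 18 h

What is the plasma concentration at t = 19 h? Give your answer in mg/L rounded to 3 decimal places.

k = ln 2 / 4 = 0.17329 per h
Dose 1 (125 mg at t=0 h): 125·exp(−0.17329·19) = 4.645 mg/L
Dose 2 (210 mg at t=6 h): 210·exp(−0.17329·13) = 22.074 mg/L
Dose 3 (180 mg at t=12 h): 180·exp(−0.17329·7) = 53.514 mg/L
Dose 4 (375 mg at t=18 h): 375·exp(−0.17329·1) = 315.336 mg/L
C(19) = 4.645 + 22.074 + 53.514 + 315.336 = 395.569 mg/L

395.569 mg/L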